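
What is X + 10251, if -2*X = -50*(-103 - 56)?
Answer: 6276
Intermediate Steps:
X = -3975 (X = -(-25)*(-103 - 56) = -(-25)*(-159) = -1/2*7950 = -3975)
X + 10251 = -3975 + 10251 = 6276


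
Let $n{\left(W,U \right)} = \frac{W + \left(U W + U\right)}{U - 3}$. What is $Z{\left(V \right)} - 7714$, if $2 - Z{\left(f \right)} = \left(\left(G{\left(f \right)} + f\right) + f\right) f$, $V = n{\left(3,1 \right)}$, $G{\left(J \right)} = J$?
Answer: $- \frac{30995}{4} \approx -7748.8$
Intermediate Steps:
$n{\left(W,U \right)} = \frac{U + W + U W}{-3 + U}$ ($n{\left(W,U \right)} = \frac{W + \left(U + U W\right)}{-3 + U} = \frac{U + W + U W}{-3 + U}$)
$V = - \frac{7}{2}$ ($V = \frac{1 + 3 + 1 \cdot 3}{-3 + 1} = \frac{1 + 3 + 3}{-2} = \left(- \frac{1}{2}\right) 7 = - \frac{7}{2} \approx -3.5$)
$Z{\left(f \right)} = 2 - 3 f^{2}$ ($Z{\left(f \right)} = 2 - \left(\left(f + f\right) + f\right) f = 2 - \left(2 f + f\right) f = 2 - 3 f f = 2 - 3 f^{2}$)
$Z{\left(V \right)} - 7714 = \left(2 - 3 \left(- \frac{7}{2}\right)^{2}\right) - 7714 = \left(2 - \frac{147}{4}\right) - 7714 = - \frac{139}{4} - 7714 = - \frac{30995}{4}$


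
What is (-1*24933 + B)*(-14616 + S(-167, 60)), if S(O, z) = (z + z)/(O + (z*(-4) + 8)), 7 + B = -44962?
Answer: 19412464448/19 ≈ 1.0217e+9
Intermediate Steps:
B = -44969 (B = -7 - 44962 = -44969)
S(O, z) = 2*z/(8 + O - 4*z) (S(O, z) = (2*z)/(O + (-4*z + 8)) = (2*z)/(O + (8 - 4*z)) = (2*z)/(8 + O - 4*z) = 2*z/(8 + O - 4*z))
(-1*24933 + B)*(-14616 + S(-167, 60)) = (-1*24933 - 44969)*(-14616 + 2*60/(8 - 167 - 4*60)) = (-24933 - 44969)*(-14616 + 2*60/(8 - 167 - 240)) = -69902*(-14616 + 2*60/(-399)) = -69902*(-14616 + 2*60*(-1/399)) = -69902*(-14616 - 40/133) = -69902*(-1943968/133) = 19412464448/19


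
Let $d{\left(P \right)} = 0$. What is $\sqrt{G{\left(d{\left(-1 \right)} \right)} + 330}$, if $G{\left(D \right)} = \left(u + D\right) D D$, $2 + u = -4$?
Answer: $\sqrt{330} \approx 18.166$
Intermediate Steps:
$u = -6$ ($u = -2 - 4 = -6$)
$G{\left(D \right)} = D^{2} \left(-6 + D\right)$ ($G{\left(D \right)} = \left(-6 + D\right) D D = D \left(-6 + D\right) D = D^{2} \left(-6 + D\right)$)
$\sqrt{G{\left(d{\left(-1 \right)} \right)} + 330} = \sqrt{0^{2} \left(-6 + 0\right) + 330} = \sqrt{0 \left(-6\right) + 330} = \sqrt{0 + 330} = \sqrt{330}$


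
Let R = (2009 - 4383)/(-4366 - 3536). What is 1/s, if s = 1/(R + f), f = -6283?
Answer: -24822946/3951 ≈ -6282.7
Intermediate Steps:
R = 1187/3951 (R = -2374/(-7902) = -2374*(-1/7902) = 1187/3951 ≈ 0.30043)
s = -3951/24822946 (s = 1/(1187/3951 - 6283) = 1/(-24822946/3951) = -3951/24822946 ≈ -0.00015917)
1/s = 1/(-3951/24822946) = -24822946/3951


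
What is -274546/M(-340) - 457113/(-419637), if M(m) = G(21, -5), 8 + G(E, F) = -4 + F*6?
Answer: 19204809758/2937459 ≈ 6537.9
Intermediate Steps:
G(E, F) = -12 + 6*F (G(E, F) = -8 + (-4 + F*6) = -8 + (-4 + 6*F) = -12 + 6*F)
M(m) = -42 (M(m) = -12 + 6*(-5) = -12 - 30 = -42)
-274546/M(-340) - 457113/(-419637) = -274546/(-42) - 457113/(-419637) = -274546*(-1/42) - 457113*(-1/419637) = 137273/21 + 152371/139879 = 19204809758/2937459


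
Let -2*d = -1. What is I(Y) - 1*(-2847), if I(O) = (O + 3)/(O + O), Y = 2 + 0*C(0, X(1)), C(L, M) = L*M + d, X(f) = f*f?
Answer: 11393/4 ≈ 2848.3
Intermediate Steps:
X(f) = f²
d = ½ (d = -½*(-1) = ½ ≈ 0.50000)
C(L, M) = ½ + L*M (C(L, M) = L*M + ½ = ½ + L*M)
Y = 2 (Y = 2 + 0*(½ + 0*1²) = 2 + 0*(½ + 0*1) = 2 + 0*(½ + 0) = 2 + 0*(½) = 2 + 0 = 2)
I(O) = (3 + O)/(2*O) (I(O) = (3 + O)/((2*O)) = (3 + O)*(1/(2*O)) = (3 + O)/(2*O))
I(Y) - 1*(-2847) = (½)*(3 + 2)/2 - 1*(-2847) = (½)*(½)*5 + 2847 = 5/4 + 2847 = 11393/4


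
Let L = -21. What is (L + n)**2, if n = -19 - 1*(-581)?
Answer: 292681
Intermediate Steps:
n = 562 (n = -19 + 581 = 562)
(L + n)**2 = (-21 + 562)**2 = 541**2 = 292681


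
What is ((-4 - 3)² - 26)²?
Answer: 529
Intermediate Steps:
((-4 - 3)² - 26)² = ((-7)² - 26)² = (49 - 26)² = 23² = 529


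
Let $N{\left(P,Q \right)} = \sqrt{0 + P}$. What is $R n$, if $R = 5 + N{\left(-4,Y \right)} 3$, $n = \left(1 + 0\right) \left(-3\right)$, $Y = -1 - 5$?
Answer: $-15 - 18 i \approx -15.0 - 18.0 i$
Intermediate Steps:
$Y = -6$ ($Y = -1 - 5 = -6$)
$N{\left(P,Q \right)} = \sqrt{P}$
$n = -3$ ($n = 1 \left(-3\right) = -3$)
$R = 5 + 6 i$ ($R = 5 + \sqrt{-4} \cdot 3 = 5 + 2 i 3 = 5 + 6 i \approx 5.0 + 6.0 i$)
$R n = \left(5 + 6 i\right) \left(-3\right) = -15 - 18 i$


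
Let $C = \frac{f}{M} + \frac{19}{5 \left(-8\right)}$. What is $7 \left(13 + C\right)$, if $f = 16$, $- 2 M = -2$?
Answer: $\frac{7987}{40} \approx 199.68$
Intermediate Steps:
$M = 1$ ($M = \left(- \frac{1}{2}\right) \left(-2\right) = 1$)
$C = \frac{621}{40}$ ($C = \frac{16}{1} + \frac{19}{5 \left(-8\right)} = 16 \cdot 1 + \frac{19}{-40} = 16 + 19 \left(- \frac{1}{40}\right) = 16 - \frac{19}{40} = \frac{621}{40} \approx 15.525$)
$7 \left(13 + C\right) = 7 \left(13 + \frac{621}{40}\right) = 7 \cdot \frac{1141}{40} = \frac{7987}{40}$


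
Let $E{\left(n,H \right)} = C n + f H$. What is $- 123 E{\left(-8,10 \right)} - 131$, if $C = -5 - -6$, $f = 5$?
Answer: $-5297$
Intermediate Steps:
$C = 1$ ($C = -5 + 6 = 1$)
$E{\left(n,H \right)} = n + 5 H$ ($E{\left(n,H \right)} = 1 n + 5 H = n + 5 H$)
$- 123 E{\left(-8,10 \right)} - 131 = - 123 \left(-8 + 5 \cdot 10\right) - 131 = - 123 \left(-8 + 50\right) - 131 = \left(-123\right) 42 - 131 = -5166 - 131 = -5297$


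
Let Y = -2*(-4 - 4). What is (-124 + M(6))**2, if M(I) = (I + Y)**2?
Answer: 129600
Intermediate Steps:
Y = 16 (Y = -2*(-8) = 16)
M(I) = (16 + I)**2 (M(I) = (I + 16)**2 = (16 + I)**2)
(-124 + M(6))**2 = (-124 + (16 + 6)**2)**2 = (-124 + 22**2)**2 = (-124 + 484)**2 = 360**2 = 129600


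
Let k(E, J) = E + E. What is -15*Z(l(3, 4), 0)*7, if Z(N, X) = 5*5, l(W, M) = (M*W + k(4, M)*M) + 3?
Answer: -2625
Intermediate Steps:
k(E, J) = 2*E
l(W, M) = 3 + 8*M + M*W (l(W, M) = (M*W + (2*4)*M) + 3 = (M*W + 8*M) + 3 = (8*M + M*W) + 3 = 3 + 8*M + M*W)
Z(N, X) = 25
-15*Z(l(3, 4), 0)*7 = -15*25*7 = -375*7 = -2625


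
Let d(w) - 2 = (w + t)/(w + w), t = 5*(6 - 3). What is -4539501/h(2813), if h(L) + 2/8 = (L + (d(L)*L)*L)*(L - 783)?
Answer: -18158004/160827423959 ≈ -0.00011290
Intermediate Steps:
t = 15 (t = 5*3 = 15)
d(w) = 2 + (15 + w)/(2*w) (d(w) = 2 + (w + 15)/(w + w) = 2 + (15 + w)/((2*w)) = 2 + (15 + w)*(1/(2*w)) = 2 + (15 + w)/(2*w))
h(L) = -¼ + (-783 + L)*(L + L*(15/2 + 5*L/2)) (h(L) = -¼ + (L + ((5*(3 + L)/(2*L))*L)*L)*(L - 783) = -¼ + (L + (15/2 + 5*L/2)*L)*(-783 + L) = -¼ + (L + L*(15/2 + 5*L/2))*(-783 + L) = -¼ + (-783 + L)*(L + L*(15/2 + 5*L/2)))
-4539501/h(2813) = -4539501/(-¼ - 1949*2813² - 13311/2*2813 + (5/2)*2813³) = -4539501/(-¼ - 1949*7912969 - 37443843/2 + (5/2)*22259181797) = -4539501/(-¼ - 15422376581 - 37443843/2 + 111295908985/2) = -4539501/160827423959/4 = -4539501*4/160827423959 = -18158004/160827423959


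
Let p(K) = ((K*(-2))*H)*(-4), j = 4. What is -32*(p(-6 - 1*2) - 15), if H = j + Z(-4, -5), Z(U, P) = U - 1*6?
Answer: -11808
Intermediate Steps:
Z(U, P) = -6 + U (Z(U, P) = U - 6 = -6 + U)
H = -6 (H = 4 + (-6 - 4) = 4 - 10 = -6)
p(K) = -48*K (p(K) = ((K*(-2))*(-6))*(-4) = (-2*K*(-6))*(-4) = (12*K)*(-4) = -48*K)
-32*(p(-6 - 1*2) - 15) = -32*(-48*(-6 - 1*2) - 15) = -32*(-48*(-6 - 2) - 15) = -32*(-48*(-8) - 15) = -32*(384 - 15) = -32*369 = -11808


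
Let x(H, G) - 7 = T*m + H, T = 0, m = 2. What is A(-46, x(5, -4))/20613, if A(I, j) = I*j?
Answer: -184/6871 ≈ -0.026779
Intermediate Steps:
x(H, G) = 7 + H (x(H, G) = 7 + (0*2 + H) = 7 + (0 + H) = 7 + H)
A(-46, x(5, -4))/20613 = -46*(7 + 5)/20613 = -46*12*(1/20613) = -552*1/20613 = -184/6871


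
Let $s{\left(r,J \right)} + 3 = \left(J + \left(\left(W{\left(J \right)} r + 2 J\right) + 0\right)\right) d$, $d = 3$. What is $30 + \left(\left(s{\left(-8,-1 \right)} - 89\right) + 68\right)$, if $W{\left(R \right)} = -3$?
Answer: $69$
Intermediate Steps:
$s{\left(r,J \right)} = -3 - 9 r + 9 J$ ($s{\left(r,J \right)} = -3 + \left(J + \left(\left(- 3 r + 2 J\right) + 0\right)\right) 3 = -3 + \left(J + \left(- 3 r + 2 J\right)\right) 3 = -3 + \left(- 3 r + 3 J\right) 3 = -3 + \left(- 9 r + 9 J\right) = -3 - 9 r + 9 J$)
$30 + \left(\left(s{\left(-8,-1 \right)} - 89\right) + 68\right) = 30 + \left(\left(\left(-3 - -72 + 9 \left(-1\right)\right) - 89\right) + 68\right) = 30 + \left(\left(\left(-3 + 72 - 9\right) - 89\right) + 68\right) = 30 + \left(\left(60 - 89\right) + 68\right) = 30 + \left(-29 + 68\right) = 30 + 39 = 69$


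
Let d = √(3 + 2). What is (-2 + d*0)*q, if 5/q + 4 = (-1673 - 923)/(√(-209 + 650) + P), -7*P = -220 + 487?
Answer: -300/4423 ≈ -0.067827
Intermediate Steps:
d = √5 ≈ 2.2361
P = -267/7 (P = -(-220 + 487)/7 = -⅐*267 = -267/7 ≈ -38.143)
q = 150/4423 (q = 5/(-4 + (-1673 - 923)/(√(-209 + 650) - 267/7)) = 5/(-4 - 2596/(√441 - 267/7)) = 5/(-4 - 2596/(21 - 267/7)) = 5/(-4 - 2596/(-120/7)) = 5/(-4 - 2596*(-7/120)) = 5/(-4 + 4543/30) = 5/(4423/30) = 5*(30/4423) = 150/4423 ≈ 0.033914)
(-2 + d*0)*q = (-2 + √5*0)*(150/4423) = (-2 + 0)*(150/4423) = -2*150/4423 = -300/4423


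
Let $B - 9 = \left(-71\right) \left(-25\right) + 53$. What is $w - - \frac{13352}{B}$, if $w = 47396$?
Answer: $\frac{87079804}{1837} \approx 47403.0$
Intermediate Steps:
$B = 1837$ ($B = 9 + \left(\left(-71\right) \left(-25\right) + 53\right) = 9 + \left(1775 + 53\right) = 9 + 1828 = 1837$)
$w - - \frac{13352}{B} = 47396 - - \frac{13352}{1837} = 47396 + \frac{13352}{1837} = \frac{87079804}{1837}$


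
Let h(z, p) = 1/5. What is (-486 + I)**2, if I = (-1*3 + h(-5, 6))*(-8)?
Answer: 5373124/25 ≈ 2.1493e+5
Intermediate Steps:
h(z, p) = 1/5
I = 112/5 (I = (-1*3 + 1/5)*(-8) = (-3 + 1/5)*(-8) = -14/5*(-8) = 112/5 ≈ 22.400)
(-486 + I)**2 = (-486 + 112/5)**2 = (-2318/5)**2 = 5373124/25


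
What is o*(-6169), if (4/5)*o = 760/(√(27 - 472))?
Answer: 1172110*I*√445/89 ≈ 2.7782e+5*I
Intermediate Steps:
o = -190*I*√445/89 (o = 5*(760/(√(27 - 472)))/4 = 5*(760/(√(-445)))/4 = 5*(760/((I*√445)))/4 = 5*(760*(-I*√445/445))/4 = 5*(-152*I*√445/89)/4 = -190*I*√445/89 ≈ -45.034*I)
o*(-6169) = -190*I*√445/89*(-6169) = 1172110*I*√445/89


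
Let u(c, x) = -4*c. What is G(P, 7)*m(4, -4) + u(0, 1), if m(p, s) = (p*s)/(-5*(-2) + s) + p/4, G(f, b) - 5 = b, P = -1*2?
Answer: -20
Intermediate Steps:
P = -2
G(f, b) = 5 + b
m(p, s) = p/4 + p*s/(10 + s) (m(p, s) = (p*s)/(10 + s) + p*(¼) = p*s/(10 + s) + p/4 = p/4 + p*s/(10 + s))
G(P, 7)*m(4, -4) + u(0, 1) = (5 + 7)*((5/4)*4*(2 - 4)/(10 - 4)) - 4*0 = 12*((5/4)*4*(-2)/6) + 0 = 12*((5/4)*4*(⅙)*(-2)) + 0 = 12*(-5/3) + 0 = -20 + 0 = -20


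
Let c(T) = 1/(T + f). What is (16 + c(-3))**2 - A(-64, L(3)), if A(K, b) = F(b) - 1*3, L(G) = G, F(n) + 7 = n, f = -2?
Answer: 6416/25 ≈ 256.64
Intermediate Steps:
F(n) = -7 + n
c(T) = 1/(-2 + T) (c(T) = 1/(T - 2) = 1/(-2 + T))
A(K, b) = -10 + b (A(K, b) = (-7 + b) - 1*3 = (-7 + b) - 3 = -10 + b)
(16 + c(-3))**2 - A(-64, L(3)) = (16 + 1/(-2 - 3))**2 - (-10 + 3) = (16 + 1/(-5))**2 - 1*(-7) = (16 - 1/5)**2 + 7 = (79/5)**2 + 7 = 6241/25 + 7 = 6416/25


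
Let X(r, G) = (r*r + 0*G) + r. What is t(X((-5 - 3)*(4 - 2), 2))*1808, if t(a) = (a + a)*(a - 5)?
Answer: 203942400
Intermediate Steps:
X(r, G) = r + r**2 (X(r, G) = (r**2 + 0) + r = r**2 + r = r + r**2)
t(a) = 2*a*(-5 + a) (t(a) = (2*a)*(-5 + a) = 2*a*(-5 + a))
t(X((-5 - 3)*(4 - 2), 2))*1808 = (2*(((-5 - 3)*(4 - 2))*(1 + (-5 - 3)*(4 - 2)))*(-5 + ((-5 - 3)*(4 - 2))*(1 + (-5 - 3)*(4 - 2))))*1808 = (2*((-8*2)*(1 - 8*2))*(-5 + (-8*2)*(1 - 8*2)))*1808 = (2*(-16*(1 - 16))*(-5 - 16*(1 - 16)))*1808 = (2*(-16*(-15))*(-5 - 16*(-15)))*1808 = (2*240*(-5 + 240))*1808 = (2*240*235)*1808 = 112800*1808 = 203942400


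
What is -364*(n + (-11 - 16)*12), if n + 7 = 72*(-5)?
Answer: 251524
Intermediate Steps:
n = -367 (n = -7 + 72*(-5) = -7 - 360 = -367)
-364*(n + (-11 - 16)*12) = -364*(-367 + (-11 - 16)*12) = -364*(-367 - 27*12) = -364*(-367 - 324) = -364*(-691) = 251524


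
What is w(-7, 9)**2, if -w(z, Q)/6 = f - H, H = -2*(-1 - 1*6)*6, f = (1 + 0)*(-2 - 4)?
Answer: 291600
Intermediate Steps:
f = -6 (f = 1*(-6) = -6)
H = 84 (H = -2*(-1 - 6)*6 = -2*(-7)*6 = 14*6 = 84)
w(z, Q) = 540 (w(z, Q) = -6*(-6 - 1*84) = -6*(-6 - 84) = -6*(-90) = 540)
w(-7, 9)**2 = 540**2 = 291600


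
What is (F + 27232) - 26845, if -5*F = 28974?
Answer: -27039/5 ≈ -5407.8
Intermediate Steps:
F = -28974/5 (F = -⅕*28974 = -28974/5 ≈ -5794.8)
(F + 27232) - 26845 = (-28974/5 + 27232) - 26845 = 107186/5 - 26845 = -27039/5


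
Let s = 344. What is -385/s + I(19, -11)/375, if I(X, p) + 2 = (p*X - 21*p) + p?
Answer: -47093/43000 ≈ -1.0952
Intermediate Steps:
I(X, p) = -2 - 20*p + X*p (I(X, p) = -2 + ((p*X - 21*p) + p) = -2 + ((X*p - 21*p) + p) = -2 + ((-21*p + X*p) + p) = -2 + (-20*p + X*p) = -2 - 20*p + X*p)
-385/s + I(19, -11)/375 = -385/344 + (-2 - 20*(-11) + 19*(-11))/375 = -385*1/344 + (-2 + 220 - 209)*(1/375) = -385/344 + 9*(1/375) = -385/344 + 3/125 = -47093/43000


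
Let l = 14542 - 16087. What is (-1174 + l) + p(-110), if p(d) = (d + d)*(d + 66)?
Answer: 6961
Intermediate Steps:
p(d) = 2*d*(66 + d) (p(d) = (2*d)*(66 + d) = 2*d*(66 + d))
l = -1545
(-1174 + l) + p(-110) = (-1174 - 1545) + 2*(-110)*(66 - 110) = -2719 + 2*(-110)*(-44) = -2719 + 9680 = 6961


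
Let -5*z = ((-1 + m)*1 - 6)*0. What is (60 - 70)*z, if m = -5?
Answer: 0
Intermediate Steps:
z = 0 (z = -((-1 - 5)*1 - 6)*0/5 = -(-6*1 - 6)*0/5 = -(-6 - 6)*0/5 = -(-12)*0/5 = -⅕*0 = 0)
(60 - 70)*z = (60 - 70)*0 = -10*0 = 0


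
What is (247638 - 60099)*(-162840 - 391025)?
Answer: -103871288235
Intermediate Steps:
(247638 - 60099)*(-162840 - 391025) = 187539*(-553865) = -103871288235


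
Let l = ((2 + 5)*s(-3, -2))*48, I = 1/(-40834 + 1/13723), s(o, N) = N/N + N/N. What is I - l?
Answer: -376565280955/560364981 ≈ -672.00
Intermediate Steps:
s(o, N) = 2 (s(o, N) = 1 + 1 = 2)
I = -13723/560364981 (I = 1/(-40834 + 1/13723) = 1/(-560364981/13723) = -13723/560364981 ≈ -2.4489e-5)
l = 672 (l = ((2 + 5)*2)*48 = (7*2)*48 = 14*48 = 672)
I - l = -13723/560364981 - 1*672 = -13723/560364981 - 672 = -376565280955/560364981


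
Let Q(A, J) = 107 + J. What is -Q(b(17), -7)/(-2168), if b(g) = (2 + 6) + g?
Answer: 25/542 ≈ 0.046125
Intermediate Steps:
b(g) = 8 + g
-Q(b(17), -7)/(-2168) = -(107 - 7)/(-2168) = -100*(-1)/2168 = -1*(-25/542) = 25/542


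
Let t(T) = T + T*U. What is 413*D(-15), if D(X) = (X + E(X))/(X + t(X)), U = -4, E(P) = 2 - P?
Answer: 413/15 ≈ 27.533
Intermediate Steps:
t(T) = -3*T (t(T) = T + T*(-4) = T - 4*T = -3*T)
D(X) = -1/X (D(X) = (X + (2 - X))/(X - 3*X) = 2/((-2*X)) = 2*(-1/(2*X)) = -1/X)
413*D(-15) = 413*(-1/(-15)) = 413*(-1*(-1/15)) = 413*(1/15) = 413/15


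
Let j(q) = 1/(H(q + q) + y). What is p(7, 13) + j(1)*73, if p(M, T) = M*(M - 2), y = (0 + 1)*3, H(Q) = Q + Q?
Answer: 318/7 ≈ 45.429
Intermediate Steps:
H(Q) = 2*Q
y = 3 (y = 1*3 = 3)
p(M, T) = M*(-2 + M)
j(q) = 1/(3 + 4*q) (j(q) = 1/(2*(q + q) + 3) = 1/(2*(2*q) + 3) = 1/(4*q + 3) = 1/(3 + 4*q))
p(7, 13) + j(1)*73 = 7*(-2 + 7) + 73/(3 + 4*1) = 7*5 + 73/(3 + 4) = 35 + 73/7 = 318/7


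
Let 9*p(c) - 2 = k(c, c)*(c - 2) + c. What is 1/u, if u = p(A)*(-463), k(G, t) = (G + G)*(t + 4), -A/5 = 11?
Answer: 9/148078049 ≈ 6.0779e-8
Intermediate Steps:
A = -55 (A = -5*11 = -55)
k(G, t) = 2*G*(4 + t) (k(G, t) = (2*G)*(4 + t) = 2*G*(4 + t))
p(c) = 2/9 + c/9 + 2*c*(-2 + c)*(4 + c)/9 (p(c) = 2/9 + ((2*c*(4 + c))*(c - 2) + c)/9 = 2/9 + ((2*c*(4 + c))*(-2 + c) + c)/9 = 2/9 + (2*c*(-2 + c)*(4 + c) + c)/9 = 2/9 + (c + 2*c*(-2 + c)*(4 + c))/9 = 2/9 + (c/9 + 2*c*(-2 + c)*(4 + c)/9) = 2/9 + c/9 + 2*c*(-2 + c)*(4 + c)/9)
u = 148078049/9 (u = (2/9 - 5/3*(-55) + (2/9)*(-55)³ + (4/9)*(-55)²)*(-463) = (2/9 + 275/3 + (2/9)*(-166375) + (4/9)*3025)*(-463) = (2/9 + 275/3 - 332750/9 + 12100/9)*(-463) = -319823/9*(-463) = 148078049/9 ≈ 1.6453e+7)
1/u = 1/(148078049/9) = 9/148078049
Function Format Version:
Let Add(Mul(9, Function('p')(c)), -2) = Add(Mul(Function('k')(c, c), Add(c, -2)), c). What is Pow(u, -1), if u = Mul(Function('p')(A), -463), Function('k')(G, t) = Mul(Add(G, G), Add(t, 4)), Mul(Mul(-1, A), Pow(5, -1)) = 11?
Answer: Rational(9, 148078049) ≈ 6.0779e-8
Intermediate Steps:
A = -55 (A = Mul(-5, 11) = -55)
Function('k')(G, t) = Mul(2, G, Add(4, t)) (Function('k')(G, t) = Mul(Mul(2, G), Add(4, t)) = Mul(2, G, Add(4, t)))
Function('p')(c) = Add(Rational(2, 9), Mul(Rational(1, 9), c), Mul(Rational(2, 9), c, Add(-2, c), Add(4, c))) (Function('p')(c) = Add(Rational(2, 9), Mul(Rational(1, 9), Add(Mul(Mul(2, c, Add(4, c)), Add(c, -2)), c))) = Add(Rational(2, 9), Mul(Rational(1, 9), Add(Mul(Mul(2, c, Add(4, c)), Add(-2, c)), c))) = Add(Rational(2, 9), Mul(Rational(1, 9), Add(Mul(2, c, Add(-2, c), Add(4, c)), c))) = Add(Rational(2, 9), Mul(Rational(1, 9), Add(c, Mul(2, c, Add(-2, c), Add(4, c))))) = Add(Rational(2, 9), Add(Mul(Rational(1, 9), c), Mul(Rational(2, 9), c, Add(-2, c), Add(4, c)))) = Add(Rational(2, 9), Mul(Rational(1, 9), c), Mul(Rational(2, 9), c, Add(-2, c), Add(4, c))))
u = Rational(148078049, 9) (u = Mul(Add(Rational(2, 9), Mul(Rational(-5, 3), -55), Mul(Rational(2, 9), Pow(-55, 3)), Mul(Rational(4, 9), Pow(-55, 2))), -463) = Mul(Add(Rational(2, 9), Rational(275, 3), Mul(Rational(2, 9), -166375), Mul(Rational(4, 9), 3025)), -463) = Mul(Add(Rational(2, 9), Rational(275, 3), Rational(-332750, 9), Rational(12100, 9)), -463) = Mul(Rational(-319823, 9), -463) = Rational(148078049, 9) ≈ 1.6453e+7)
Pow(u, -1) = Pow(Rational(148078049, 9), -1) = Rational(9, 148078049)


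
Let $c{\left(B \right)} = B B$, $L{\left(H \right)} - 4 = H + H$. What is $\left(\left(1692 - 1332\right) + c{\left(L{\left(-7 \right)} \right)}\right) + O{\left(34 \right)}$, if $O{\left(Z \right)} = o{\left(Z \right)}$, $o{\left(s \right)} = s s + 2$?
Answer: $1618$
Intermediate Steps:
$L{\left(H \right)} = 4 + 2 H$ ($L{\left(H \right)} = 4 + \left(H + H\right) = 4 + 2 H$)
$o{\left(s \right)} = 2 + s^{2}$ ($o{\left(s \right)} = s^{2} + 2 = 2 + s^{2}$)
$c{\left(B \right)} = B^{2}$
$O{\left(Z \right)} = 2 + Z^{2}$
$\left(\left(1692 - 1332\right) + c{\left(L{\left(-7 \right)} \right)}\right) + O{\left(34 \right)} = \left(\left(1692 - 1332\right) + \left(4 + 2 \left(-7\right)\right)^{2}\right) + \left(2 + 34^{2}\right) = \left(\left(1692 - 1332\right) + \left(4 - 14\right)^{2}\right) + \left(2 + 1156\right) = \left(360 + \left(-10\right)^{2}\right) + 1158 = \left(360 + 100\right) + 1158 = 460 + 1158 = 1618$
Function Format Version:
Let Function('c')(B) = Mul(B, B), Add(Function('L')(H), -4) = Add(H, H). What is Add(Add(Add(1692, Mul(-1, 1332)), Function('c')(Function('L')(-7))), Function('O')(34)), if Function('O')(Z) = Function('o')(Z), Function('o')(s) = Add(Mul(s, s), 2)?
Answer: 1618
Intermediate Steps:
Function('L')(H) = Add(4, Mul(2, H)) (Function('L')(H) = Add(4, Add(H, H)) = Add(4, Mul(2, H)))
Function('o')(s) = Add(2, Pow(s, 2)) (Function('o')(s) = Add(Pow(s, 2), 2) = Add(2, Pow(s, 2)))
Function('c')(B) = Pow(B, 2)
Function('O')(Z) = Add(2, Pow(Z, 2))
Add(Add(Add(1692, Mul(-1, 1332)), Function('c')(Function('L')(-7))), Function('O')(34)) = Add(Add(Add(1692, Mul(-1, 1332)), Pow(Add(4, Mul(2, -7)), 2)), Add(2, Pow(34, 2))) = Add(Add(Add(1692, -1332), Pow(Add(4, -14), 2)), Add(2, 1156)) = Add(Add(360, Pow(-10, 2)), 1158) = Add(Add(360, 100), 1158) = Add(460, 1158) = 1618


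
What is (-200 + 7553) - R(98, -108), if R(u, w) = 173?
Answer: 7180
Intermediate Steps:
(-200 + 7553) - R(98, -108) = (-200 + 7553) - 1*173 = 7353 - 173 = 7180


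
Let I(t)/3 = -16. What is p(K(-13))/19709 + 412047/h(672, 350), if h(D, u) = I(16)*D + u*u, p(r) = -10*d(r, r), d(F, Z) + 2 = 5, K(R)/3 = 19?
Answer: 8118327003/1778618996 ≈ 4.5644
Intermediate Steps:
I(t) = -48 (I(t) = 3*(-16) = -48)
K(R) = 57 (K(R) = 3*19 = 57)
d(F, Z) = 3 (d(F, Z) = -2 + 5 = 3)
p(r) = -30 (p(r) = -10*3 = -30)
h(D, u) = u² - 48*D (h(D, u) = -48*D + u*u = -48*D + u² = u² - 48*D)
p(K(-13))/19709 + 412047/h(672, 350) = -30/19709 + 412047/(350² - 48*672) = -30*1/19709 + 412047/(122500 - 32256) = -30/19709 + 412047/90244 = 8118327003/1778618996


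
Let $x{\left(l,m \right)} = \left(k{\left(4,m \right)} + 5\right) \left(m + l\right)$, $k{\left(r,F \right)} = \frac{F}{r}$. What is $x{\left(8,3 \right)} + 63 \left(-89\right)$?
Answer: $- \frac{22175}{4} \approx -5543.8$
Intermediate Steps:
$x{\left(l,m \right)} = \left(5 + \frac{m}{4}\right) \left(l + m\right)$ ($x{\left(l,m \right)} = \left(\frac{m}{4} + 5\right) \left(m + l\right) = \left(m \frac{1}{4} + 5\right) \left(l + m\right) = \left(\frac{m}{4} + 5\right) \left(l + m\right) = \left(5 + \frac{m}{4}\right) \left(l + m\right)$)
$x{\left(8,3 \right)} + 63 \left(-89\right) = \left(5 \cdot 8 + 5 \cdot 3 + \frac{3^{2}}{4} + \frac{1}{4} \cdot 8 \cdot 3\right) + 63 \left(-89\right) = \left(40 + 15 + \frac{1}{4} \cdot 9 + 6\right) - 5607 = \left(40 + 15 + \frac{9}{4} + 6\right) - 5607 = \frac{253}{4} - 5607 = - \frac{22175}{4}$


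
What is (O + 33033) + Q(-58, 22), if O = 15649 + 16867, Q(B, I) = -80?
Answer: 65469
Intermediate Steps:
O = 32516
(O + 33033) + Q(-58, 22) = (32516 + 33033) - 80 = 65549 - 80 = 65469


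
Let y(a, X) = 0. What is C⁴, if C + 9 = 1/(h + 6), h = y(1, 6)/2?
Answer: 7890481/1296 ≈ 6088.3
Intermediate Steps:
h = 0 (h = 0/2 = 0*(½) = 0)
C = -53/6 (C = -9 + 1/(0 + 6) = -9 + 1/6 = -9 + ⅙ = -53/6 ≈ -8.8333)
C⁴ = (-53/6)⁴ = 7890481/1296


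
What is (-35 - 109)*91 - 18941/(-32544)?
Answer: -426437635/32544 ≈ -13103.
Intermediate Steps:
(-35 - 109)*91 - 18941/(-32544) = -144*91 - 18941*(-1/32544) = -13104 + 18941/32544 = -426437635/32544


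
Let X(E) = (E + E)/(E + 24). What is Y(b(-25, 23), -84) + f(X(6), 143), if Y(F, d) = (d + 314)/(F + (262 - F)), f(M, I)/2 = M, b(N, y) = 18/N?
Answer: 1099/655 ≈ 1.6779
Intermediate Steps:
X(E) = 2*E/(24 + E) (X(E) = (2*E)/(24 + E) = 2*E/(24 + E))
f(M, I) = 2*M
Y(F, d) = 157/131 + d/262 (Y(F, d) = (314 + d)/262 = (314 + d)*(1/262) = 157/131 + d/262)
Y(b(-25, 23), -84) + f(X(6), 143) = (157/131 + (1/262)*(-84)) + 2*(2*6/(24 + 6)) = (157/131 - 42/131) + 2*(2*6/30) = 115/131 + 2*(2*6*(1/30)) = 115/131 + 2*(⅖) = 115/131 + ⅘ = 1099/655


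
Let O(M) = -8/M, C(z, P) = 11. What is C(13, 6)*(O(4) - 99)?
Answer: -1111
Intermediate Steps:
C(13, 6)*(O(4) - 99) = 11*(-8/4 - 99) = 11*(-8*¼ - 99) = 11*(-2 - 99) = 11*(-101) = -1111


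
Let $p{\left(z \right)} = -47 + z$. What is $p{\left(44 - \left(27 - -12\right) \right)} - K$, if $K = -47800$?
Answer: $47758$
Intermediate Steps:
$p{\left(44 - \left(27 - -12\right) \right)} - K = \left(-47 + \left(44 - \left(27 - -12\right)\right)\right) - -47800 = \left(-47 + \left(44 - \left(27 + 12\right)\right)\right) + 47800 = \left(-47 + \left(44 - 39\right)\right) + 47800 = \left(-47 + 5\right) + 47800 = -42 + 47800 = 47758$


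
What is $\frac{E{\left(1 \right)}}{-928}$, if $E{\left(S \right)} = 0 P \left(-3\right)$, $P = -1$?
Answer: $0$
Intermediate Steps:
$E{\left(S \right)} = 0$ ($E{\left(S \right)} = 0 \left(-1\right) \left(-3\right) = 0 \left(-3\right) = 0$)
$\frac{E{\left(1 \right)}}{-928} = \frac{0}{-928} = 0 \left(- \frac{1}{928}\right) = 0$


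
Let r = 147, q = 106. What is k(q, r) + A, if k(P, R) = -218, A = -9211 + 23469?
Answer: 14040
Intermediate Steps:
A = 14258
k(q, r) + A = -218 + 14258 = 14040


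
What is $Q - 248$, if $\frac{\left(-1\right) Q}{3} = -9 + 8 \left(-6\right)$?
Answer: $-77$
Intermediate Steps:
$Q = 171$ ($Q = - 3 \left(-9 + 8 \left(-6\right)\right) = - 3 \left(-9 - 48\right) = \left(-3\right) \left(-57\right) = 171$)
$Q - 248 = 171 - 248 = -77$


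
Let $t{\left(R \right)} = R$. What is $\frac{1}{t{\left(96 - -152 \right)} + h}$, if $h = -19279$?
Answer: $- \frac{1}{19031} \approx -5.2546 \cdot 10^{-5}$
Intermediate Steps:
$\frac{1}{t{\left(96 - -152 \right)} + h} = \frac{1}{\left(96 - -152\right) - 19279} = \frac{1}{\left(96 + 152\right) - 19279} = \frac{1}{248 - 19279} = \frac{1}{-19031} = - \frac{1}{19031}$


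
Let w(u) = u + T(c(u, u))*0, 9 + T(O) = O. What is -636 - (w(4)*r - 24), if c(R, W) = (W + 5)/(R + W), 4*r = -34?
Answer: -578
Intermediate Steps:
r = -17/2 (r = (¼)*(-34) = -17/2 ≈ -8.5000)
c(R, W) = (5 + W)/(R + W)
T(O) = -9 + O
w(u) = u (w(u) = u + (-9 + (5 + u)/(u + u))*0 = u + (-9 + (5 + u)/((2*u)))*0 = u + (-9 + (1/(2*u))*(5 + u))*0 = u + (-9 + (5 + u)/(2*u))*0 = u + 0 = u)
-636 - (w(4)*r - 24) = -636 - (4*(-17/2) - 24) = -636 - (-34 - 24) = -636 - 1*(-58) = -636 + 58 = -578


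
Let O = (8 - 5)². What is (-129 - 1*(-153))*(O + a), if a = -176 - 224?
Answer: -9384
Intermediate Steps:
O = 9 (O = 3² = 9)
a = -400
(-129 - 1*(-153))*(O + a) = (-129 - 1*(-153))*(9 - 400) = (-129 + 153)*(-391) = 24*(-391) = -9384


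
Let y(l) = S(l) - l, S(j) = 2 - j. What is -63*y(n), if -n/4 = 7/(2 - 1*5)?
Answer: 1050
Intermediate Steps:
n = 28/3 (n = -28/(2 - 1*5) = -28/(2 - 5) = -28/(-3) = -28*(-1)/3 = -4*(-7/3) = 28/3 ≈ 9.3333)
y(l) = 2 - 2*l (y(l) = (2 - l) - l = 2 - 2*l)
-63*y(n) = -63*(2 - 2*28/3) = -63*(2 - 56/3) = -63*(-50/3) = 1050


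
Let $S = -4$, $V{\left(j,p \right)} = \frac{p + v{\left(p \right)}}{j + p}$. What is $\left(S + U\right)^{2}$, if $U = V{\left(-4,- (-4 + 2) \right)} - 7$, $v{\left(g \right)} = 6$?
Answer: $225$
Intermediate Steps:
$V{\left(j,p \right)} = \frac{6 + p}{j + p}$ ($V{\left(j,p \right)} = \frac{p + 6}{j + p} = \frac{6 + p}{j + p}$)
$U = -11$ ($U = \frac{6 - \left(-4 + 2\right)}{-4 - \left(-4 + 2\right)} - 7 = \frac{6 - -2}{-4 - -2} - 7 = \frac{6 + 2}{-4 + 2} - 7 = \frac{1}{-2} \cdot 8 - 7 = \left(- \frac{1}{2}\right) 8 - 7 = -4 - 7 = -11$)
$\left(S + U\right)^{2} = \left(-4 - 11\right)^{2} = \left(-15\right)^{2} = 225$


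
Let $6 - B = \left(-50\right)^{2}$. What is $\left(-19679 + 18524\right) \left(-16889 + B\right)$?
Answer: $22387365$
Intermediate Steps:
$B = -2494$ ($B = 6 - \left(-50\right)^{2} = 6 - 2500 = -2494$)
$\left(-19679 + 18524\right) \left(-16889 + B\right) = \left(-19679 + 18524\right) \left(-16889 - 2494\right) = \left(-1155\right) \left(-19383\right) = 22387365$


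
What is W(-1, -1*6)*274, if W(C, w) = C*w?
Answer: 1644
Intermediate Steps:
W(-1, -1*6)*274 = -(-1)*6*274 = -1*(-6)*274 = 6*274 = 1644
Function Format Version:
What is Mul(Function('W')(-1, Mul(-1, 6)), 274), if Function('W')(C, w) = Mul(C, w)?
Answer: 1644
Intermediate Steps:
Mul(Function('W')(-1, Mul(-1, 6)), 274) = Mul(Mul(-1, Mul(-1, 6)), 274) = Mul(Mul(-1, -6), 274) = Mul(6, 274) = 1644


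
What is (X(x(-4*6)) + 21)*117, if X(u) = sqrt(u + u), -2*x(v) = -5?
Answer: 2457 + 117*sqrt(5) ≈ 2718.6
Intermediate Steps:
x(v) = 5/2 (x(v) = -1/2*(-5) = 5/2)
X(u) = sqrt(2)*sqrt(u) (X(u) = sqrt(2*u) = sqrt(2)*sqrt(u))
(X(x(-4*6)) + 21)*117 = (sqrt(2)*sqrt(5/2) + 21)*117 = (sqrt(2)*(sqrt(10)/2) + 21)*117 = (sqrt(5) + 21)*117 = (21 + sqrt(5))*117 = 2457 + 117*sqrt(5)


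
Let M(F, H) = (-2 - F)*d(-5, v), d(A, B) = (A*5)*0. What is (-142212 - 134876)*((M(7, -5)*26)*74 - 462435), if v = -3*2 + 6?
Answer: 128135189280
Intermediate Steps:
v = 0 (v = -6 + 6 = 0)
d(A, B) = 0 (d(A, B) = (5*A)*0 = 0)
M(F, H) = 0 (M(F, H) = (-2 - F)*0 = 0)
(-142212 - 134876)*((M(7, -5)*26)*74 - 462435) = (-142212 - 134876)*((0*26)*74 - 462435) = -277088*(0*74 - 462435) = -277088*(0 - 462435) = -277088*(-462435) = 128135189280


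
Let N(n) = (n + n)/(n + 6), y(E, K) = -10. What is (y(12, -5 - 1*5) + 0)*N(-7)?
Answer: -140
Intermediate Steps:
N(n) = 2*n/(6 + n) (N(n) = (2*n)/(6 + n) = 2*n/(6 + n))
(y(12, -5 - 1*5) + 0)*N(-7) = (-10 + 0)*(2*(-7)/(6 - 7)) = -20*(-7)/(-1) = -20*(-7)*(-1) = -10*14 = -140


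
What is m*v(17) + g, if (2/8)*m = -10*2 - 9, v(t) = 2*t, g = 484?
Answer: -3460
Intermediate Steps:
m = -116 (m = 4*(-10*2 - 9) = 4*(-20 - 9) = 4*(-29) = -116)
m*v(17) + g = -232*17 + 484 = -116*34 + 484 = -3944 + 484 = -3460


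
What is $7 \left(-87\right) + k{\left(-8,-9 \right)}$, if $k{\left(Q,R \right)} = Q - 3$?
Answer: $-620$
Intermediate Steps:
$k{\left(Q,R \right)} = -3 + Q$
$7 \left(-87\right) + k{\left(-8,-9 \right)} = 7 \left(-87\right) - 11 = -609 - 11 = -620$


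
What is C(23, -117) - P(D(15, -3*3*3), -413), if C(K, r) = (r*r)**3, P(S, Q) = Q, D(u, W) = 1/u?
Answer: 2565164202182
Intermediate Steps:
C(K, r) = r**6 (C(K, r) = (r**2)**3 = r**6)
C(23, -117) - P(D(15, -3*3*3), -413) = (-117)**6 - 1*(-413) = 2565164201769 + 413 = 2565164202182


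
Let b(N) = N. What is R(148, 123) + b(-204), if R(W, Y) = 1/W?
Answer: -30191/148 ≈ -203.99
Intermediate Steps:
R(148, 123) + b(-204) = 1/148 - 204 = -30191/148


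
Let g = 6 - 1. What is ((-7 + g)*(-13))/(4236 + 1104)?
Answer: 13/2670 ≈ 0.0048689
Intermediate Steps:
g = 5
((-7 + g)*(-13))/(4236 + 1104) = ((-7 + 5)*(-13))/(4236 + 1104) = -2*(-13)/5340 = 26*(1/5340) = 13/2670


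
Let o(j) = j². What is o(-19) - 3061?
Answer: -2700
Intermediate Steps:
o(-19) - 3061 = (-19)² - 3061 = 361 - 3061 = -2700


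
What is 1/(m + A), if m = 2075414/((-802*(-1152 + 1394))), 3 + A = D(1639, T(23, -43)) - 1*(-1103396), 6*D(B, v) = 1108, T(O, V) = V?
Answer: 26466/29207003515 ≈ 9.0615e-7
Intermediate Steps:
D(B, v) = 554/3 (D(B, v) = (⅙)*1108 = 554/3)
A = 3310733/3 (A = -3 + (554/3 - 1*(-1103396)) = -3 + (554/3 + 1103396) = -3 + 3310742/3 = 3310733/3 ≈ 1.1036e+6)
m = -94337/8822 (m = 2075414/((-802*242)) = 2075414/(-194084) = 2075414*(-1/194084) = -94337/8822 ≈ -10.693)
1/(m + A) = 1/(-94337/8822 + 3310733/3) = 1/(29207003515/26466) = 26466/29207003515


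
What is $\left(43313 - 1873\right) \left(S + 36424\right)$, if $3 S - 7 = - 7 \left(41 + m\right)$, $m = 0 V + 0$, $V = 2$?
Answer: $\frac{4516628480}{3} \approx 1.5055 \cdot 10^{9}$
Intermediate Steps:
$m = 0$ ($m = 0 \cdot 2 + 0 = 0 + 0 = 0$)
$S = - \frac{280}{3}$ ($S = \frac{7}{3} + \frac{\left(-7\right) \left(41 + 0\right)}{3} = \frac{7}{3} + \frac{\left(-7\right) 41}{3} = \frac{7}{3} + \frac{1}{3} \left(-287\right) = \frac{7}{3} - \frac{287}{3} = - \frac{280}{3} \approx -93.333$)
$\left(43313 - 1873\right) \left(S + 36424\right) = \left(43313 - 1873\right) \left(- \frac{280}{3} + 36424\right) = 41440 \cdot \frac{108992}{3} = \frac{4516628480}{3}$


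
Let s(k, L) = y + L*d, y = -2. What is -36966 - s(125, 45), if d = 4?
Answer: -37144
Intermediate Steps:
s(k, L) = -2 + 4*L (s(k, L) = -2 + L*4 = -2 + 4*L)
-36966 - s(125, 45) = -36966 - (-2 + 4*45) = -36966 - (-2 + 180) = -36966 - 1*178 = -36966 - 178 = -37144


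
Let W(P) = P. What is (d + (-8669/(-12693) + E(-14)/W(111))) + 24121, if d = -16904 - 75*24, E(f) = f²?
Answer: 848398442/156547 ≈ 5419.4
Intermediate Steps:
d = -18704 (d = -16904 - 1*1800 = -16904 - 1800 = -18704)
(d + (-8669/(-12693) + E(-14)/W(111))) + 24121 = (-18704 + (-8669/(-12693) + (-14)²/111)) + 24121 = (-18704 + (-8669*(-1/12693) + 196*(1/111))) + 24121 = (-18704 + (8669/12693 + 196/111)) + 24121 = (-18704 + 383343/156547) + 24121 = -2927671745/156547 + 24121 = 848398442/156547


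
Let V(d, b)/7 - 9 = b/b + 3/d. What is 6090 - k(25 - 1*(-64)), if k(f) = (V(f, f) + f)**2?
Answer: -152606694/7921 ≈ -19266.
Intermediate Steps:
V(d, b) = 70 + 21/d (V(d, b) = 63 + 7*(b/b + 3/d) = 63 + 7*(1 + 3/d) = 63 + (7 + 21/d) = 70 + 21/d)
k(f) = (70 + f + 21/f)**2 (k(f) = ((70 + 21/f) + f)**2 = (70 + f + 21/f)**2)
6090 - k(25 - 1*(-64)) = 6090 - (70 + (25 - 1*(-64)) + 21/(25 - 1*(-64)))**2 = 6090 - (70 + (25 + 64) + 21/(25 + 64))**2 = 6090 - (70 + 89 + 21/89)**2 = 6090 - (14172/89)**2 = 6090 - 1*200845584/7921 = 6090 - 200845584/7921 = -152606694/7921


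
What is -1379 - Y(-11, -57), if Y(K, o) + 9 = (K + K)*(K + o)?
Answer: -2866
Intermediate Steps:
Y(K, o) = -9 + 2*K*(K + o) (Y(K, o) = -9 + (K + K)*(K + o) = -9 + (2*K)*(K + o) = -9 + 2*K*(K + o))
-1379 - Y(-11, -57) = -1379 - (-9 + 2*(-11)² + 2*(-11)*(-57)) = -1379 - (-9 + 2*121 + 1254) = -1379 - (-9 + 242 + 1254) = -1379 - 1*1487 = -1379 - 1487 = -2866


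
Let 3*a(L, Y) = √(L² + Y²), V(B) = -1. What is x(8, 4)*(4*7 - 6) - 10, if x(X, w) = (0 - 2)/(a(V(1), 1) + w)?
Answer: -1502/71 + 66*√2/71 ≈ -19.840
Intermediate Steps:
a(L, Y) = √(L² + Y²)/3
x(X, w) = -2/(w + √2/3) (x(X, w) = (0 - 2)/(√((-1)² + 1²)/3 + w) = -2/(√(1 + 1)/3 + w) = -2/(√2/3 + w) = -2/(w + √2/3))
x(8, 4)*(4*7 - 6) - 10 = (-6/(√2 + 3*4))*(4*7 - 6) - 10 = (-6/(√2 + 12))*(28 - 6) - 10 = -6/(12 + √2)*22 - 10 = -132/(12 + √2) - 10 = -10 - 132/(12 + √2)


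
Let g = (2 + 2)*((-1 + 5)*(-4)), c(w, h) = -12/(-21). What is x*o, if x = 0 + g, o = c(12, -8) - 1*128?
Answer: 57088/7 ≈ 8155.4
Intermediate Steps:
c(w, h) = 4/7 (c(w, h) = -12*(-1/21) = 4/7)
g = -64 (g = 4*(4*(-4)) = 4*(-16) = -64)
o = -892/7 (o = 4/7 - 1*128 = 4/7 - 128 = -892/7 ≈ -127.43)
x = -64 (x = 0 - 64 = -64)
x*o = -64*(-892/7) = 57088/7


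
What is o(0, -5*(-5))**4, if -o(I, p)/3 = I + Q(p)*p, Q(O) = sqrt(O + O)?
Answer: 79101562500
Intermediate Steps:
Q(O) = sqrt(2)*sqrt(O) (Q(O) = sqrt(2*O) = sqrt(2)*sqrt(O))
o(I, p) = -3*I - 3*sqrt(2)*p**(3/2) (o(I, p) = -3*(I + (sqrt(2)*sqrt(p))*p) = -3*(I + sqrt(2)*p**(3/2)) = -3*I - 3*sqrt(2)*p**(3/2))
o(0, -5*(-5))**4 = (-3*0 - 3*sqrt(2)*(-5*(-5))**(3/2))**4 = (0 - 3*sqrt(2)*25**(3/2))**4 = (0 - 3*sqrt(2)*125)**4 = (0 - 375*sqrt(2))**4 = (-375*sqrt(2))**4 = 79101562500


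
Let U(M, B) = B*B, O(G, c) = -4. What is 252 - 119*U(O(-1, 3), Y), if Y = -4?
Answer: -1652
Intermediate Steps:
U(M, B) = B²
252 - 119*U(O(-1, 3), Y) = 252 - 119*(-4)² = 252 - 119*16 = 252 - 1904 = -1652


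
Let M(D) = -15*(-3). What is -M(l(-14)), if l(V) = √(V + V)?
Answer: -45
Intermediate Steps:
l(V) = √2*√V (l(V) = √(2*V) = √2*√V)
M(D) = 45
-M(l(-14)) = -1*45 = -45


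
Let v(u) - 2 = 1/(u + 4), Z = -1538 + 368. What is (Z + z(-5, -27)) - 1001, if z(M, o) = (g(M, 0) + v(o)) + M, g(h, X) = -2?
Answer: -50049/23 ≈ -2176.0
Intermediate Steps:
Z = -1170
v(u) = 2 + 1/(4 + u) (v(u) = 2 + 1/(u + 4) = 2 + 1/(4 + u))
z(M, o) = -2 + M + (9 + 2*o)/(4 + o) (z(M, o) = (-2 + (9 + 2*o)/(4 + o)) + M = -2 + M + (9 + 2*o)/(4 + o))
(Z + z(-5, -27)) - 1001 = (-1170 + (1 + 4*(-5) - 5*(-27))/(4 - 27)) - 1001 = (-1170 + (1 - 20 + 135)/(-23)) - 1001 = (-1170 - 1/23*116) - 1001 = (-1170 - 116/23) - 1001 = -27026/23 - 1001 = -50049/23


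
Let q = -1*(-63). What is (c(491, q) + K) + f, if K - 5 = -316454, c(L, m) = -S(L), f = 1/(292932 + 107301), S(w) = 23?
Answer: -126662537975/400233 ≈ -3.1647e+5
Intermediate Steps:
q = 63
f = 1/400233 ≈ 2.4985e-6
c(L, m) = -23 (c(L, m) = -1*23 = -23)
K = -316449 (K = 5 - 316454 = -316449)
(c(491, q) + K) + f = (-23 - 316449) + 1/400233 = -316472 + 1/400233 = -126662537975/400233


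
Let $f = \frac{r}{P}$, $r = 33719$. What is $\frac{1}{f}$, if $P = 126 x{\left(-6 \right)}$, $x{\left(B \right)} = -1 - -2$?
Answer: $\frac{18}{4817} \approx 0.0037368$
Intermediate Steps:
$x{\left(B \right)} = 1$ ($x{\left(B \right)} = -1 + 2 = 1$)
$P = 126$ ($P = 126 \cdot 1 = 126$)
$f = \frac{4817}{18}$ ($f = \frac{33719}{126} = 33719 \cdot \frac{1}{126} = \frac{4817}{18} \approx 267.61$)
$\frac{1}{f} = \frac{1}{\frac{4817}{18}} = \frac{18}{4817}$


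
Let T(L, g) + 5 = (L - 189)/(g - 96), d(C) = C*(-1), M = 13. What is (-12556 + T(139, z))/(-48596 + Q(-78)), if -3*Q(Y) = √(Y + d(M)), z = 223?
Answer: 697725477108/2699275911445 - 4785891*I*√91/2699275911445 ≈ 0.25849 - 1.6914e-5*I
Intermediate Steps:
d(C) = -C
Q(Y) = -√(-13 + Y)/3 (Q(Y) = -√(Y - 1*13)/3 = -√(Y - 13)/3 = -√(-13 + Y)/3)
T(L, g) = -5 + (-189 + L)/(-96 + g) (T(L, g) = -5 + (L - 189)/(g - 96) = -5 + (-189 + L)/(-96 + g))
(-12556 + T(139, z))/(-48596 + Q(-78)) = (-12556 + (291 + 139 - 5*223)/(-96 + 223))/(-48596 - √(-13 - 78)/3) = (-12556 + (291 + 139 - 1115)/127)/(-48596 - I*√91/3) = (-12556 + (1/127)*(-685))/(-48596 - I*√91/3) = (-12556 - 685/127)/(-48596 - I*√91/3) = -1595297/(127*(-48596 - I*√91/3))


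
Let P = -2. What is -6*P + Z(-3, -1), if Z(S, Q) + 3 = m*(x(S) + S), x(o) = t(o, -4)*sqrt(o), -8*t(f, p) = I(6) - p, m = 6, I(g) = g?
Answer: -9 - 15*I*sqrt(3)/2 ≈ -9.0 - 12.99*I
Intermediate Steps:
t(f, p) = -3/4 + p/8 (t(f, p) = -(6 - p)/8 = -3/4 + p/8)
x(o) = -5*sqrt(o)/4 (x(o) = (-3/4 + (1/8)*(-4))*sqrt(o) = (-3/4 - 1/2)*sqrt(o) = -5*sqrt(o)/4)
Z(S, Q) = -3 + 6*S - 15*sqrt(S)/2 (Z(S, Q) = -3 + 6*(-5*sqrt(S)/4 + S) = -3 + 6*(S - 5*sqrt(S)/4) = -3 + (6*S - 15*sqrt(S)/2) = -3 + 6*S - 15*sqrt(S)/2)
-6*P + Z(-3, -1) = -6*(-2) + (-3 + 6*(-3) - 15*I*sqrt(3)/2) = 12 + (-3 - 18 - 15*I*sqrt(3)/2) = 12 + (-21 - 15*I*sqrt(3)/2) = -9 - 15*I*sqrt(3)/2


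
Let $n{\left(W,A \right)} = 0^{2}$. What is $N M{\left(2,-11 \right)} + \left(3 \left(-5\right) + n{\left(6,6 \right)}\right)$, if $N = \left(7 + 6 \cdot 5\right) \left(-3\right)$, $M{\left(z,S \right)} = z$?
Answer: $-237$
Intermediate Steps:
$n{\left(W,A \right)} = 0$
$N = -111$ ($N = \left(7 + 30\right) \left(-3\right) = 37 \left(-3\right) = -111$)
$N M{\left(2,-11 \right)} + \left(3 \left(-5\right) + n{\left(6,6 \right)}\right) = \left(-111\right) 2 + \left(3 \left(-5\right) + 0\right) = -222 + \left(-15 + 0\right) = -222 - 15 = -237$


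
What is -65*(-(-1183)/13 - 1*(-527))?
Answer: -40170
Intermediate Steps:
-65*(-(-1183)/13 - 1*(-527)) = -65*(-(-1183)/13 + 527) = -65*(-13*(-7) + 527) = -65*(91 + 527) = -65*618 = -40170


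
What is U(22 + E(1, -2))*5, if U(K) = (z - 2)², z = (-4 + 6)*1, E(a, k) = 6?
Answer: 0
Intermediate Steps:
z = 2 (z = 2*1 = 2)
U(K) = 0 (U(K) = (2 - 2)² = 0² = 0)
U(22 + E(1, -2))*5 = 0*5 = 0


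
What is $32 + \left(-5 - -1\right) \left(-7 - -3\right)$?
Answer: $48$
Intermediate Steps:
$32 + \left(-5 - -1\right) \left(-7 - -3\right) = 32 + \left(-5 + 1\right) \left(-7 + 3\right) = 32 - -16 = 32 + 16 = 48$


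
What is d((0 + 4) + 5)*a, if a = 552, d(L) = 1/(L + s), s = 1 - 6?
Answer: 138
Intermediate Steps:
s = -5
d(L) = 1/(-5 + L) (d(L) = 1/(L - 5) = 1/(-5 + L))
d((0 + 4) + 5)*a = 552/(-5 + ((0 + 4) + 5)) = 552/(-5 + (4 + 5)) = 552/(-5 + 9) = 552/4 = (1/4)*552 = 138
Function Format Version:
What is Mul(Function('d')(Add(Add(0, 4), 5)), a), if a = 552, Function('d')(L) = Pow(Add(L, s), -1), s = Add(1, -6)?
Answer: 138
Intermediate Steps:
s = -5
Function('d')(L) = Pow(Add(-5, L), -1) (Function('d')(L) = Pow(Add(L, -5), -1) = Pow(Add(-5, L), -1))
Mul(Function('d')(Add(Add(0, 4), 5)), a) = Mul(Pow(Add(-5, Add(Add(0, 4), 5)), -1), 552) = Mul(Pow(Add(-5, Add(4, 5)), -1), 552) = Mul(Pow(Add(-5, 9), -1), 552) = Mul(Pow(4, -1), 552) = Mul(Rational(1, 4), 552) = 138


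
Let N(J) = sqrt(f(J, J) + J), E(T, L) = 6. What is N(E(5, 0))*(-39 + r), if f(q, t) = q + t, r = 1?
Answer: -114*sqrt(2) ≈ -161.22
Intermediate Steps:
N(J) = sqrt(3)*sqrt(J) (N(J) = sqrt((J + J) + J) = sqrt(2*J + J) = sqrt(3*J) = sqrt(3)*sqrt(J))
N(E(5, 0))*(-39 + r) = (sqrt(3)*sqrt(6))*(-39 + 1) = (3*sqrt(2))*(-38) = -114*sqrt(2)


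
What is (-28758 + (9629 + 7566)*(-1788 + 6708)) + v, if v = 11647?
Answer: 84582289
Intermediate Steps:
(-28758 + (9629 + 7566)*(-1788 + 6708)) + v = (-28758 + (9629 + 7566)*(-1788 + 6708)) + 11647 = (-28758 + 17195*4920) + 11647 = (-28758 + 84599400) + 11647 = 84570642 + 11647 = 84582289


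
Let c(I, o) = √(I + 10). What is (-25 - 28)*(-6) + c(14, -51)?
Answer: 318 + 2*√6 ≈ 322.90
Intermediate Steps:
c(I, o) = √(10 + I)
(-25 - 28)*(-6) + c(14, -51) = (-25 - 28)*(-6) + √(10 + 14) = -53*(-6) + √24 = 318 + 2*√6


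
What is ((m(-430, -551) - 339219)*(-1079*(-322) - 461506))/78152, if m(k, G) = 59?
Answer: 4835912860/9769 ≈ 4.9503e+5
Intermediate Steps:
((m(-430, -551) - 339219)*(-1079*(-322) - 461506))/78152 = ((59 - 339219)*(-1079*(-322) - 461506))/78152 = -339160*(347438 - 461506)*(1/78152) = -339160*(-114068)*(1/78152) = 38687302880*(1/78152) = 4835912860/9769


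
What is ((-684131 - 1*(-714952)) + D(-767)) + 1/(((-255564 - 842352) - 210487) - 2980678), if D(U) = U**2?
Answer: 2655412937909/4289081 ≈ 6.1911e+5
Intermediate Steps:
((-684131 - 1*(-714952)) + D(-767)) + 1/(((-255564 - 842352) - 210487) - 2980678) = ((-684131 - 1*(-714952)) + (-767)**2) + 1/(((-255564 - 842352) - 210487) - 2980678) = ((-684131 + 714952) + 588289) + 1/((-1097916 - 210487) - 2980678) = (30821 + 588289) + 1/(-1308403 - 2980678) = 619110 + 1/(-4289081) = 619110 - 1/4289081 = 2655412937909/4289081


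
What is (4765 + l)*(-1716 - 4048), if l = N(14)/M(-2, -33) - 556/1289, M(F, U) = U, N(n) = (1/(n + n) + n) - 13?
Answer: -743390339365/27069 ≈ -2.7463e+7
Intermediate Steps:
N(n) = -13 + n + 1/(2*n) (N(n) = (1/(2*n) + n) - 13 = (n + 1/(2*n)) - 13 = -13 + n + 1/(2*n))
l = -551125/1191036 (l = (-13 + 14 + (½)/14)/(-33) - 556/1289 = (-13 + 14 + (½)*(1/14))*(-1/33) - 556*1/1289 = (-13 + 14 + 1/28)*(-1/33) - 556/1289 = (29/28)*(-1/33) - 556/1289 = -29/924 - 556/1289 = -551125/1191036 ≈ -0.46273)
(4765 + l)*(-1716 - 4048) = (4765 - 551125/1191036)*(-1716 - 4048) = (5674735415/1191036)*(-5764) = -743390339365/27069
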